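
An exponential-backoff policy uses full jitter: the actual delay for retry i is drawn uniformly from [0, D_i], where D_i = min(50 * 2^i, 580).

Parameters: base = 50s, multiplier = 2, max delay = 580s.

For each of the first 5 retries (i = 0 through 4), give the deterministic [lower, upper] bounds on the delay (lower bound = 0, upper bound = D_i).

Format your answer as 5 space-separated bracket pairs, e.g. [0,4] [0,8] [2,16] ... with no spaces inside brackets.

Answer: [0,50] [0,100] [0,200] [0,400] [0,580]

Derivation:
Computing bounds per retry:
  i=0: D_i=min(50*2^0,580)=50, bounds=[0,50]
  i=1: D_i=min(50*2^1,580)=100, bounds=[0,100]
  i=2: D_i=min(50*2^2,580)=200, bounds=[0,200]
  i=3: D_i=min(50*2^3,580)=400, bounds=[0,400]
  i=4: D_i=min(50*2^4,580)=580, bounds=[0,580]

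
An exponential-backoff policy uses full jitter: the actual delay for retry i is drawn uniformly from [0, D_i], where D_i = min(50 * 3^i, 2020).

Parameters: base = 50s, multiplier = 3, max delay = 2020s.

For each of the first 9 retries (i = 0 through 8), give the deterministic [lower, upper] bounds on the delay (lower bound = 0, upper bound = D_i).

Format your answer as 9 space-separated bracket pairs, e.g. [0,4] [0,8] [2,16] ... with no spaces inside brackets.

Computing bounds per retry:
  i=0: D_i=min(50*3^0,2020)=50, bounds=[0,50]
  i=1: D_i=min(50*3^1,2020)=150, bounds=[0,150]
  i=2: D_i=min(50*3^2,2020)=450, bounds=[0,450]
  i=3: D_i=min(50*3^3,2020)=1350, bounds=[0,1350]
  i=4: D_i=min(50*3^4,2020)=2020, bounds=[0,2020]
  i=5: D_i=min(50*3^5,2020)=2020, bounds=[0,2020]
  i=6: D_i=min(50*3^6,2020)=2020, bounds=[0,2020]
  i=7: D_i=min(50*3^7,2020)=2020, bounds=[0,2020]
  i=8: D_i=min(50*3^8,2020)=2020, bounds=[0,2020]

Answer: [0,50] [0,150] [0,450] [0,1350] [0,2020] [0,2020] [0,2020] [0,2020] [0,2020]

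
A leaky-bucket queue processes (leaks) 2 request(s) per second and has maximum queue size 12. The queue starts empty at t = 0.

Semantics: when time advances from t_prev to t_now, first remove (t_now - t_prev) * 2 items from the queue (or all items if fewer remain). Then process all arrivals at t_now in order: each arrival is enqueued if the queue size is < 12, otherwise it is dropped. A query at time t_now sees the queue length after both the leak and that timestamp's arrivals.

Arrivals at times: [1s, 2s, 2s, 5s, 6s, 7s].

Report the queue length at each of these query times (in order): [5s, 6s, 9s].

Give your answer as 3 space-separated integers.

Queue lengths at query times:
  query t=5s: backlog = 1
  query t=6s: backlog = 1
  query t=9s: backlog = 0

Answer: 1 1 0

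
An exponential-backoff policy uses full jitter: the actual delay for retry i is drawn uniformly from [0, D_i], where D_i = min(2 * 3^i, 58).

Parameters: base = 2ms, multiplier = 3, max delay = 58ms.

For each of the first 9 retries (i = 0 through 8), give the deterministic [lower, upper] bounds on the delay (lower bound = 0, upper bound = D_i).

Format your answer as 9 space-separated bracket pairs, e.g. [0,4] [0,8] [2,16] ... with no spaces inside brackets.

Computing bounds per retry:
  i=0: D_i=min(2*3^0,58)=2, bounds=[0,2]
  i=1: D_i=min(2*3^1,58)=6, bounds=[0,6]
  i=2: D_i=min(2*3^2,58)=18, bounds=[0,18]
  i=3: D_i=min(2*3^3,58)=54, bounds=[0,54]
  i=4: D_i=min(2*3^4,58)=58, bounds=[0,58]
  i=5: D_i=min(2*3^5,58)=58, bounds=[0,58]
  i=6: D_i=min(2*3^6,58)=58, bounds=[0,58]
  i=7: D_i=min(2*3^7,58)=58, bounds=[0,58]
  i=8: D_i=min(2*3^8,58)=58, bounds=[0,58]

Answer: [0,2] [0,6] [0,18] [0,54] [0,58] [0,58] [0,58] [0,58] [0,58]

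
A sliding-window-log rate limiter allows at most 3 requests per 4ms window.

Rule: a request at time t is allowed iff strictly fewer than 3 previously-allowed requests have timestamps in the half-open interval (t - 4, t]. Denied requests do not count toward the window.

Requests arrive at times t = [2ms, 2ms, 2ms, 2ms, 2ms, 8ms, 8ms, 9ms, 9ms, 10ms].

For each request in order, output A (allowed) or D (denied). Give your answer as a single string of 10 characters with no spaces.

Answer: AAADDAAADD

Derivation:
Tracking allowed requests in the window:
  req#1 t=2ms: ALLOW
  req#2 t=2ms: ALLOW
  req#3 t=2ms: ALLOW
  req#4 t=2ms: DENY
  req#5 t=2ms: DENY
  req#6 t=8ms: ALLOW
  req#7 t=8ms: ALLOW
  req#8 t=9ms: ALLOW
  req#9 t=9ms: DENY
  req#10 t=10ms: DENY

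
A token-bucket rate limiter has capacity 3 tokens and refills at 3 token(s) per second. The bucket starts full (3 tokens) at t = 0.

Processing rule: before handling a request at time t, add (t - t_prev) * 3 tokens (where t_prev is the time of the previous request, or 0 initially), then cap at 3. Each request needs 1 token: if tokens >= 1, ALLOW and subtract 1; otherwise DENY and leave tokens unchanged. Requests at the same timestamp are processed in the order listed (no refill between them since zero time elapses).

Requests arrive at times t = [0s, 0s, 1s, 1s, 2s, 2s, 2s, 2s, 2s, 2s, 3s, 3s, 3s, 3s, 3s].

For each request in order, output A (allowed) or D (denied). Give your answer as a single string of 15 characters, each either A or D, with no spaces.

Simulating step by step:
  req#1 t=0s: ALLOW
  req#2 t=0s: ALLOW
  req#3 t=1s: ALLOW
  req#4 t=1s: ALLOW
  req#5 t=2s: ALLOW
  req#6 t=2s: ALLOW
  req#7 t=2s: ALLOW
  req#8 t=2s: DENY
  req#9 t=2s: DENY
  req#10 t=2s: DENY
  req#11 t=3s: ALLOW
  req#12 t=3s: ALLOW
  req#13 t=3s: ALLOW
  req#14 t=3s: DENY
  req#15 t=3s: DENY

Answer: AAAAAAADDDAAADD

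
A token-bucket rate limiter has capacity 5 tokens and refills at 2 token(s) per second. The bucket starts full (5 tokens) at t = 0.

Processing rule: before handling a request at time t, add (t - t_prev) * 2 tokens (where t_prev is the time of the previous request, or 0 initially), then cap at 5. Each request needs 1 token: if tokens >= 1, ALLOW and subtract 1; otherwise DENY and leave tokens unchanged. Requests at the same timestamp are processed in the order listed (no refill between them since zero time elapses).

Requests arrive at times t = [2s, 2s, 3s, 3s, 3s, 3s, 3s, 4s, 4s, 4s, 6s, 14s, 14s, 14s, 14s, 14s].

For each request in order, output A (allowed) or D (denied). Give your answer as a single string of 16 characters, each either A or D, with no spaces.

Simulating step by step:
  req#1 t=2s: ALLOW
  req#2 t=2s: ALLOW
  req#3 t=3s: ALLOW
  req#4 t=3s: ALLOW
  req#5 t=3s: ALLOW
  req#6 t=3s: ALLOW
  req#7 t=3s: ALLOW
  req#8 t=4s: ALLOW
  req#9 t=4s: ALLOW
  req#10 t=4s: DENY
  req#11 t=6s: ALLOW
  req#12 t=14s: ALLOW
  req#13 t=14s: ALLOW
  req#14 t=14s: ALLOW
  req#15 t=14s: ALLOW
  req#16 t=14s: ALLOW

Answer: AAAAAAAAADAAAAAA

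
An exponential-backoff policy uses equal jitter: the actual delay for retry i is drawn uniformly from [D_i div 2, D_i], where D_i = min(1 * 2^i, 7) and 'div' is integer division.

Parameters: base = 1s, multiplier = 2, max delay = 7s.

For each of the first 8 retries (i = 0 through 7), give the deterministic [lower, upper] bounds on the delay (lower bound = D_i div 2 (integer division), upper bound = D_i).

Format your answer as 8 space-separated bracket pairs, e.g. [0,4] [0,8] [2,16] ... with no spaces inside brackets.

Computing bounds per retry:
  i=0: D_i=min(1*2^0,7)=1, bounds=[0,1]
  i=1: D_i=min(1*2^1,7)=2, bounds=[1,2]
  i=2: D_i=min(1*2^2,7)=4, bounds=[2,4]
  i=3: D_i=min(1*2^3,7)=7, bounds=[3,7]
  i=4: D_i=min(1*2^4,7)=7, bounds=[3,7]
  i=5: D_i=min(1*2^5,7)=7, bounds=[3,7]
  i=6: D_i=min(1*2^6,7)=7, bounds=[3,7]
  i=7: D_i=min(1*2^7,7)=7, bounds=[3,7]

Answer: [0,1] [1,2] [2,4] [3,7] [3,7] [3,7] [3,7] [3,7]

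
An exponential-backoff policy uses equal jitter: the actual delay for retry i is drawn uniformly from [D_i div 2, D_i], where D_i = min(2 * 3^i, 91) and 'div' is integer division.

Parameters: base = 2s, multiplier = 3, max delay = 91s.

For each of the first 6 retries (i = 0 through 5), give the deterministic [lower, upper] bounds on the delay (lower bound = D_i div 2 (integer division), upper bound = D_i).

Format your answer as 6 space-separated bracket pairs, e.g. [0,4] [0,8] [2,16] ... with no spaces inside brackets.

Answer: [1,2] [3,6] [9,18] [27,54] [45,91] [45,91]

Derivation:
Computing bounds per retry:
  i=0: D_i=min(2*3^0,91)=2, bounds=[1,2]
  i=1: D_i=min(2*3^1,91)=6, bounds=[3,6]
  i=2: D_i=min(2*3^2,91)=18, bounds=[9,18]
  i=3: D_i=min(2*3^3,91)=54, bounds=[27,54]
  i=4: D_i=min(2*3^4,91)=91, bounds=[45,91]
  i=5: D_i=min(2*3^5,91)=91, bounds=[45,91]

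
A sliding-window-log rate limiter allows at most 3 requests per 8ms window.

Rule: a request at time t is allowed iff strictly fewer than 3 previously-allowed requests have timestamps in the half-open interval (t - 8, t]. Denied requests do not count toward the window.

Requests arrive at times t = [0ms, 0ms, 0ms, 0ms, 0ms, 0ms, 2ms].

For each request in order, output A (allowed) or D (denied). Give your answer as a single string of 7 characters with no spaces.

Tracking allowed requests in the window:
  req#1 t=0ms: ALLOW
  req#2 t=0ms: ALLOW
  req#3 t=0ms: ALLOW
  req#4 t=0ms: DENY
  req#5 t=0ms: DENY
  req#6 t=0ms: DENY
  req#7 t=2ms: DENY

Answer: AAADDDD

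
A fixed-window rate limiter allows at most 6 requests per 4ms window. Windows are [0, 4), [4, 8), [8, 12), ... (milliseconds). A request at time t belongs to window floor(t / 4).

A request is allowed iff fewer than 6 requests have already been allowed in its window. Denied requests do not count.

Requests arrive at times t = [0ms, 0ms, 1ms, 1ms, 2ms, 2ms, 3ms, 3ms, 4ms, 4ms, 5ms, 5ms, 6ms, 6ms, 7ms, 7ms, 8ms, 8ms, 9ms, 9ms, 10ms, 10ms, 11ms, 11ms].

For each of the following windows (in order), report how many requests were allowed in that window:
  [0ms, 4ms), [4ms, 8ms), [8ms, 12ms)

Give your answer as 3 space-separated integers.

Answer: 6 6 6

Derivation:
Processing requests:
  req#1 t=0ms (window 0): ALLOW
  req#2 t=0ms (window 0): ALLOW
  req#3 t=1ms (window 0): ALLOW
  req#4 t=1ms (window 0): ALLOW
  req#5 t=2ms (window 0): ALLOW
  req#6 t=2ms (window 0): ALLOW
  req#7 t=3ms (window 0): DENY
  req#8 t=3ms (window 0): DENY
  req#9 t=4ms (window 1): ALLOW
  req#10 t=4ms (window 1): ALLOW
  req#11 t=5ms (window 1): ALLOW
  req#12 t=5ms (window 1): ALLOW
  req#13 t=6ms (window 1): ALLOW
  req#14 t=6ms (window 1): ALLOW
  req#15 t=7ms (window 1): DENY
  req#16 t=7ms (window 1): DENY
  req#17 t=8ms (window 2): ALLOW
  req#18 t=8ms (window 2): ALLOW
  req#19 t=9ms (window 2): ALLOW
  req#20 t=9ms (window 2): ALLOW
  req#21 t=10ms (window 2): ALLOW
  req#22 t=10ms (window 2): ALLOW
  req#23 t=11ms (window 2): DENY
  req#24 t=11ms (window 2): DENY

Allowed counts by window: 6 6 6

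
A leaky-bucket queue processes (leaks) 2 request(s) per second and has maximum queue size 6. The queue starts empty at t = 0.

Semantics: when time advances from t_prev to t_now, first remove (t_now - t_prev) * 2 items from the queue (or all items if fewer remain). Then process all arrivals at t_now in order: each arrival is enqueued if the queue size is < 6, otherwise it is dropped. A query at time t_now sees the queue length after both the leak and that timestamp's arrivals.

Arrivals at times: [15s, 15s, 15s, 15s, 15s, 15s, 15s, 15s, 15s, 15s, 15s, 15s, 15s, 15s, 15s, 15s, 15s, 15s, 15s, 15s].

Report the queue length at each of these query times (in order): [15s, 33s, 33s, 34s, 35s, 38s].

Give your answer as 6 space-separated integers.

Queue lengths at query times:
  query t=15s: backlog = 6
  query t=33s: backlog = 0
  query t=33s: backlog = 0
  query t=34s: backlog = 0
  query t=35s: backlog = 0
  query t=38s: backlog = 0

Answer: 6 0 0 0 0 0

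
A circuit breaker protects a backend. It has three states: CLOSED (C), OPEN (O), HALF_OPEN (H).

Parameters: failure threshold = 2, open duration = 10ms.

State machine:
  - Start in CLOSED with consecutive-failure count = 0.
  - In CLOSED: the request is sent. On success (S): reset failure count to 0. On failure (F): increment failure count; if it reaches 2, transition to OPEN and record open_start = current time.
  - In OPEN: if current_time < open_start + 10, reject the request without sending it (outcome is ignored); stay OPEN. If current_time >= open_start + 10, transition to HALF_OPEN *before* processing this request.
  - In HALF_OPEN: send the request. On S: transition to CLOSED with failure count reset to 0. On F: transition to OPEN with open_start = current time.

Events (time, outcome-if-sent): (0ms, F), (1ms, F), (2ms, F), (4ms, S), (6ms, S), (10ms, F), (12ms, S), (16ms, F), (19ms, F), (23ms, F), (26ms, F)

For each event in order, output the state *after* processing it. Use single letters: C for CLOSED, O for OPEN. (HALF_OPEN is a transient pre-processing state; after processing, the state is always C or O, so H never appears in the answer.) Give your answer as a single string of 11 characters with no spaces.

Answer: COOOOOCCOOO

Derivation:
State after each event:
  event#1 t=0ms outcome=F: state=CLOSED
  event#2 t=1ms outcome=F: state=OPEN
  event#3 t=2ms outcome=F: state=OPEN
  event#4 t=4ms outcome=S: state=OPEN
  event#5 t=6ms outcome=S: state=OPEN
  event#6 t=10ms outcome=F: state=OPEN
  event#7 t=12ms outcome=S: state=CLOSED
  event#8 t=16ms outcome=F: state=CLOSED
  event#9 t=19ms outcome=F: state=OPEN
  event#10 t=23ms outcome=F: state=OPEN
  event#11 t=26ms outcome=F: state=OPEN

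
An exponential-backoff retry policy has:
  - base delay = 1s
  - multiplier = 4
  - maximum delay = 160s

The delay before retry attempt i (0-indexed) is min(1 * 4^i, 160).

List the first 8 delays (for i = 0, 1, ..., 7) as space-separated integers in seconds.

Computing each delay:
  i=0: min(1*4^0, 160) = 1
  i=1: min(1*4^1, 160) = 4
  i=2: min(1*4^2, 160) = 16
  i=3: min(1*4^3, 160) = 64
  i=4: min(1*4^4, 160) = 160
  i=5: min(1*4^5, 160) = 160
  i=6: min(1*4^6, 160) = 160
  i=7: min(1*4^7, 160) = 160

Answer: 1 4 16 64 160 160 160 160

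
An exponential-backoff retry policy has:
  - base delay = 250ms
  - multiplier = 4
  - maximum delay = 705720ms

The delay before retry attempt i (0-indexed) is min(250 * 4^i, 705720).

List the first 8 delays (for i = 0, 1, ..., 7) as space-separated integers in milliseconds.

Answer: 250 1000 4000 16000 64000 256000 705720 705720

Derivation:
Computing each delay:
  i=0: min(250*4^0, 705720) = 250
  i=1: min(250*4^1, 705720) = 1000
  i=2: min(250*4^2, 705720) = 4000
  i=3: min(250*4^3, 705720) = 16000
  i=4: min(250*4^4, 705720) = 64000
  i=5: min(250*4^5, 705720) = 256000
  i=6: min(250*4^6, 705720) = 705720
  i=7: min(250*4^7, 705720) = 705720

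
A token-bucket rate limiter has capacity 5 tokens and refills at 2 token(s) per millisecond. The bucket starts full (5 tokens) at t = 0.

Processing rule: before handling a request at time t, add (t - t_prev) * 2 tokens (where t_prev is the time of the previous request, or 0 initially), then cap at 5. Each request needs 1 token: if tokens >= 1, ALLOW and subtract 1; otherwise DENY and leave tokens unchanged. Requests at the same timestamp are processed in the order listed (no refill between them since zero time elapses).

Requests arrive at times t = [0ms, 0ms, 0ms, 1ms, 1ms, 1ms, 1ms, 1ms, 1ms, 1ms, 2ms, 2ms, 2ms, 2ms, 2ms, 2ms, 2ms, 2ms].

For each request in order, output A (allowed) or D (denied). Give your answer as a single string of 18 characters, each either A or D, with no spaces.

Simulating step by step:
  req#1 t=0ms: ALLOW
  req#2 t=0ms: ALLOW
  req#3 t=0ms: ALLOW
  req#4 t=1ms: ALLOW
  req#5 t=1ms: ALLOW
  req#6 t=1ms: ALLOW
  req#7 t=1ms: ALLOW
  req#8 t=1ms: DENY
  req#9 t=1ms: DENY
  req#10 t=1ms: DENY
  req#11 t=2ms: ALLOW
  req#12 t=2ms: ALLOW
  req#13 t=2ms: DENY
  req#14 t=2ms: DENY
  req#15 t=2ms: DENY
  req#16 t=2ms: DENY
  req#17 t=2ms: DENY
  req#18 t=2ms: DENY

Answer: AAAAAAADDDAADDDDDD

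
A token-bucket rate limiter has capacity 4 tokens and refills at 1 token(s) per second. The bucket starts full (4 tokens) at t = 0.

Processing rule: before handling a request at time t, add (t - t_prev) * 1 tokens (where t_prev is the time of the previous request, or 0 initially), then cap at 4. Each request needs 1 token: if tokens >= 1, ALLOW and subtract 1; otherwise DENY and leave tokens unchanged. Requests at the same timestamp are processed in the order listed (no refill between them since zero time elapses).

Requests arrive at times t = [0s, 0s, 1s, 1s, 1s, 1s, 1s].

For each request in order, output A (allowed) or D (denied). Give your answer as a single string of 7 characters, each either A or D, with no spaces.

Simulating step by step:
  req#1 t=0s: ALLOW
  req#2 t=0s: ALLOW
  req#3 t=1s: ALLOW
  req#4 t=1s: ALLOW
  req#5 t=1s: ALLOW
  req#6 t=1s: DENY
  req#7 t=1s: DENY

Answer: AAAAADD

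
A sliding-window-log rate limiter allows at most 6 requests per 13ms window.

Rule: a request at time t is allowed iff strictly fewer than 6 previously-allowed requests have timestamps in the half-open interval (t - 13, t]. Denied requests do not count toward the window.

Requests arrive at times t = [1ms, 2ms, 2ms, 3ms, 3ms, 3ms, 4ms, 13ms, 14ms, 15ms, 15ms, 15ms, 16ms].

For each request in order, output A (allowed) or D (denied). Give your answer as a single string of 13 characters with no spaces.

Tracking allowed requests in the window:
  req#1 t=1ms: ALLOW
  req#2 t=2ms: ALLOW
  req#3 t=2ms: ALLOW
  req#4 t=3ms: ALLOW
  req#5 t=3ms: ALLOW
  req#6 t=3ms: ALLOW
  req#7 t=4ms: DENY
  req#8 t=13ms: DENY
  req#9 t=14ms: ALLOW
  req#10 t=15ms: ALLOW
  req#11 t=15ms: ALLOW
  req#12 t=15ms: DENY
  req#13 t=16ms: ALLOW

Answer: AAAAAADDAAADA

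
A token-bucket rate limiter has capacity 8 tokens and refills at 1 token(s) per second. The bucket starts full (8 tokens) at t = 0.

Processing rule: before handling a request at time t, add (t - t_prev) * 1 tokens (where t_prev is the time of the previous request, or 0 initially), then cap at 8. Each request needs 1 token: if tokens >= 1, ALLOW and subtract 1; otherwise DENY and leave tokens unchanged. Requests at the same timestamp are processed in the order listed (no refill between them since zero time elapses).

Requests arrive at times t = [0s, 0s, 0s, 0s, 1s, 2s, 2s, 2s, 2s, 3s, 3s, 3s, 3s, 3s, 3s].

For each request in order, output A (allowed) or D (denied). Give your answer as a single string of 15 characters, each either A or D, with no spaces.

Simulating step by step:
  req#1 t=0s: ALLOW
  req#2 t=0s: ALLOW
  req#3 t=0s: ALLOW
  req#4 t=0s: ALLOW
  req#5 t=1s: ALLOW
  req#6 t=2s: ALLOW
  req#7 t=2s: ALLOW
  req#8 t=2s: ALLOW
  req#9 t=2s: ALLOW
  req#10 t=3s: ALLOW
  req#11 t=3s: ALLOW
  req#12 t=3s: DENY
  req#13 t=3s: DENY
  req#14 t=3s: DENY
  req#15 t=3s: DENY

Answer: AAAAAAAAAAADDDD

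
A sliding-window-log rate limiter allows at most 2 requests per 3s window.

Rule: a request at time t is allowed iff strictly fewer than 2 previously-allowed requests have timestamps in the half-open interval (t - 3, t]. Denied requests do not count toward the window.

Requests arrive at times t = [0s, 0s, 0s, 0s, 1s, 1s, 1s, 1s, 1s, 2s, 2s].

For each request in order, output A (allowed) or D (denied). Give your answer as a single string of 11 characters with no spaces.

Answer: AADDDDDDDDD

Derivation:
Tracking allowed requests in the window:
  req#1 t=0s: ALLOW
  req#2 t=0s: ALLOW
  req#3 t=0s: DENY
  req#4 t=0s: DENY
  req#5 t=1s: DENY
  req#6 t=1s: DENY
  req#7 t=1s: DENY
  req#8 t=1s: DENY
  req#9 t=1s: DENY
  req#10 t=2s: DENY
  req#11 t=2s: DENY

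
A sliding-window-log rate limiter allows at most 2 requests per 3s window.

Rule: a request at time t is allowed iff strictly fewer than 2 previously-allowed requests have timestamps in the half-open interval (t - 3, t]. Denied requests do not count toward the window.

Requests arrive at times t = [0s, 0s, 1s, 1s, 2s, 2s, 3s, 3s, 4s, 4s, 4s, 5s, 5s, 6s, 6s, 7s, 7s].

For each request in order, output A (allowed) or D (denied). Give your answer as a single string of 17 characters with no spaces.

Tracking allowed requests in the window:
  req#1 t=0s: ALLOW
  req#2 t=0s: ALLOW
  req#3 t=1s: DENY
  req#4 t=1s: DENY
  req#5 t=2s: DENY
  req#6 t=2s: DENY
  req#7 t=3s: ALLOW
  req#8 t=3s: ALLOW
  req#9 t=4s: DENY
  req#10 t=4s: DENY
  req#11 t=4s: DENY
  req#12 t=5s: DENY
  req#13 t=5s: DENY
  req#14 t=6s: ALLOW
  req#15 t=6s: ALLOW
  req#16 t=7s: DENY
  req#17 t=7s: DENY

Answer: AADDDDAADDDDDAADD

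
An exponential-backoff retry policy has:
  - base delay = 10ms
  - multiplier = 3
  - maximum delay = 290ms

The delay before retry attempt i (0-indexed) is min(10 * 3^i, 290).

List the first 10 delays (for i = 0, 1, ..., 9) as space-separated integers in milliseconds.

Answer: 10 30 90 270 290 290 290 290 290 290

Derivation:
Computing each delay:
  i=0: min(10*3^0, 290) = 10
  i=1: min(10*3^1, 290) = 30
  i=2: min(10*3^2, 290) = 90
  i=3: min(10*3^3, 290) = 270
  i=4: min(10*3^4, 290) = 290
  i=5: min(10*3^5, 290) = 290
  i=6: min(10*3^6, 290) = 290
  i=7: min(10*3^7, 290) = 290
  i=8: min(10*3^8, 290) = 290
  i=9: min(10*3^9, 290) = 290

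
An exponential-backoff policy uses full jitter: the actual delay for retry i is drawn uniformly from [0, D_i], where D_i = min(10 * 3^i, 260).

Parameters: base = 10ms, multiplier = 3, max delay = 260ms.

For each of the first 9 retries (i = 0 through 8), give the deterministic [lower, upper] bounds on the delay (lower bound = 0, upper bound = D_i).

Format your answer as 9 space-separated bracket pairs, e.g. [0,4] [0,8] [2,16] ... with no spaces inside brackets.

Computing bounds per retry:
  i=0: D_i=min(10*3^0,260)=10, bounds=[0,10]
  i=1: D_i=min(10*3^1,260)=30, bounds=[0,30]
  i=2: D_i=min(10*3^2,260)=90, bounds=[0,90]
  i=3: D_i=min(10*3^3,260)=260, bounds=[0,260]
  i=4: D_i=min(10*3^4,260)=260, bounds=[0,260]
  i=5: D_i=min(10*3^5,260)=260, bounds=[0,260]
  i=6: D_i=min(10*3^6,260)=260, bounds=[0,260]
  i=7: D_i=min(10*3^7,260)=260, bounds=[0,260]
  i=8: D_i=min(10*3^8,260)=260, bounds=[0,260]

Answer: [0,10] [0,30] [0,90] [0,260] [0,260] [0,260] [0,260] [0,260] [0,260]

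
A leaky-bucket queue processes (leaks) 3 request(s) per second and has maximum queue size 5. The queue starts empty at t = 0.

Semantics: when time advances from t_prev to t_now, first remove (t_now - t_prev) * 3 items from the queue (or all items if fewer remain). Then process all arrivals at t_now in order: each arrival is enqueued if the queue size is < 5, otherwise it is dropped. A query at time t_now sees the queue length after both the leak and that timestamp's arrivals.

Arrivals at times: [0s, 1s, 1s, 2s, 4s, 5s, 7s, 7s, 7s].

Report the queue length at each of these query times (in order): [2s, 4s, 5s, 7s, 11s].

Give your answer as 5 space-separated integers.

Queue lengths at query times:
  query t=2s: backlog = 1
  query t=4s: backlog = 1
  query t=5s: backlog = 1
  query t=7s: backlog = 3
  query t=11s: backlog = 0

Answer: 1 1 1 3 0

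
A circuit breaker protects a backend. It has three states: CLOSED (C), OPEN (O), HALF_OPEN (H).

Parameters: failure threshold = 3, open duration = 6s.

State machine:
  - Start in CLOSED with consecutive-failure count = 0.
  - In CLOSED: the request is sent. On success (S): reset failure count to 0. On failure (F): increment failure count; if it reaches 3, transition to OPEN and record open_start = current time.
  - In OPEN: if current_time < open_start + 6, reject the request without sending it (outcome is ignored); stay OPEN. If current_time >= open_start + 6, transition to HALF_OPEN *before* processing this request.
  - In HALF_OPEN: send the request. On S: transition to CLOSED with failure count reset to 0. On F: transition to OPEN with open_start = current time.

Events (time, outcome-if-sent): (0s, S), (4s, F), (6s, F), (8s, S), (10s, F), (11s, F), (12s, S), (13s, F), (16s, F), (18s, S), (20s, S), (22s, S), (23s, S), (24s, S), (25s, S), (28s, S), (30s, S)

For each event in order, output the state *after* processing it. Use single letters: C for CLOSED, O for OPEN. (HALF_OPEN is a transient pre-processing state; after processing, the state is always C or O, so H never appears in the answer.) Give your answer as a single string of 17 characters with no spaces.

State after each event:
  event#1 t=0s outcome=S: state=CLOSED
  event#2 t=4s outcome=F: state=CLOSED
  event#3 t=6s outcome=F: state=CLOSED
  event#4 t=8s outcome=S: state=CLOSED
  event#5 t=10s outcome=F: state=CLOSED
  event#6 t=11s outcome=F: state=CLOSED
  event#7 t=12s outcome=S: state=CLOSED
  event#8 t=13s outcome=F: state=CLOSED
  event#9 t=16s outcome=F: state=CLOSED
  event#10 t=18s outcome=S: state=CLOSED
  event#11 t=20s outcome=S: state=CLOSED
  event#12 t=22s outcome=S: state=CLOSED
  event#13 t=23s outcome=S: state=CLOSED
  event#14 t=24s outcome=S: state=CLOSED
  event#15 t=25s outcome=S: state=CLOSED
  event#16 t=28s outcome=S: state=CLOSED
  event#17 t=30s outcome=S: state=CLOSED

Answer: CCCCCCCCCCCCCCCCC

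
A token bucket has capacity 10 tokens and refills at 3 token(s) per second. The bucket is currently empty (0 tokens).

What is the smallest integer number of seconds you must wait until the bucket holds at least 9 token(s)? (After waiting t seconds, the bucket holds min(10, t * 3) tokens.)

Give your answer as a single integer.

Need t * 3 >= 9, so t >= 9/3.
Smallest integer t = ceil(9/3) = 3.

Answer: 3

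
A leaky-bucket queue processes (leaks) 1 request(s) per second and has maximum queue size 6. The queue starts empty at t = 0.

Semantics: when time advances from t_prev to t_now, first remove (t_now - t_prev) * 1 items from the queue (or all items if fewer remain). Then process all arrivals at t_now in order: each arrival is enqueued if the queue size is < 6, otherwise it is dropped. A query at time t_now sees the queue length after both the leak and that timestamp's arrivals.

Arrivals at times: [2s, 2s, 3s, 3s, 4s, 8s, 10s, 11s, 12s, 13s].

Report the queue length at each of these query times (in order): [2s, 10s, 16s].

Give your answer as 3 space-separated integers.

Queue lengths at query times:
  query t=2s: backlog = 2
  query t=10s: backlog = 1
  query t=16s: backlog = 0

Answer: 2 1 0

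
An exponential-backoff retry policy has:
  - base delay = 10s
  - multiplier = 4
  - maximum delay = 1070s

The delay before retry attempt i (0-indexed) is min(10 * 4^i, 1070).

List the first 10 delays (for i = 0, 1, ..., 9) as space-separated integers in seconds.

Answer: 10 40 160 640 1070 1070 1070 1070 1070 1070

Derivation:
Computing each delay:
  i=0: min(10*4^0, 1070) = 10
  i=1: min(10*4^1, 1070) = 40
  i=2: min(10*4^2, 1070) = 160
  i=3: min(10*4^3, 1070) = 640
  i=4: min(10*4^4, 1070) = 1070
  i=5: min(10*4^5, 1070) = 1070
  i=6: min(10*4^6, 1070) = 1070
  i=7: min(10*4^7, 1070) = 1070
  i=8: min(10*4^8, 1070) = 1070
  i=9: min(10*4^9, 1070) = 1070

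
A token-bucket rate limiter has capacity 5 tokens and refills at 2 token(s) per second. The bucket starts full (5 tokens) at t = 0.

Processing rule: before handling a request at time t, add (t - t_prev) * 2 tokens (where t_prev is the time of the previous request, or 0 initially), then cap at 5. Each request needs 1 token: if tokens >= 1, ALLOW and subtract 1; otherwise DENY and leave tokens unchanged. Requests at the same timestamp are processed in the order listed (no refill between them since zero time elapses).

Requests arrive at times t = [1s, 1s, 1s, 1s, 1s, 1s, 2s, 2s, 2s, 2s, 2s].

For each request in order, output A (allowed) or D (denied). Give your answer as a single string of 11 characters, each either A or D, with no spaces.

Answer: AAAAADAADDD

Derivation:
Simulating step by step:
  req#1 t=1s: ALLOW
  req#2 t=1s: ALLOW
  req#3 t=1s: ALLOW
  req#4 t=1s: ALLOW
  req#5 t=1s: ALLOW
  req#6 t=1s: DENY
  req#7 t=2s: ALLOW
  req#8 t=2s: ALLOW
  req#9 t=2s: DENY
  req#10 t=2s: DENY
  req#11 t=2s: DENY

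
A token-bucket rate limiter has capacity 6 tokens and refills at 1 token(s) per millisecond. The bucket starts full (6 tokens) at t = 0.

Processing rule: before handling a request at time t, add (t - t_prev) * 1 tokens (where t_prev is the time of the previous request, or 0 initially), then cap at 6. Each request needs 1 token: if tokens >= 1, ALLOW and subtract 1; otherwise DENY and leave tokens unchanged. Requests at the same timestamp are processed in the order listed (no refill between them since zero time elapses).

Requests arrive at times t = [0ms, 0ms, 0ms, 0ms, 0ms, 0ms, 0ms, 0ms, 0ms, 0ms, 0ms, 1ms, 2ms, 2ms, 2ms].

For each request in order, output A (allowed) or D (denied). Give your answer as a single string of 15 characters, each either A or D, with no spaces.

Simulating step by step:
  req#1 t=0ms: ALLOW
  req#2 t=0ms: ALLOW
  req#3 t=0ms: ALLOW
  req#4 t=0ms: ALLOW
  req#5 t=0ms: ALLOW
  req#6 t=0ms: ALLOW
  req#7 t=0ms: DENY
  req#8 t=0ms: DENY
  req#9 t=0ms: DENY
  req#10 t=0ms: DENY
  req#11 t=0ms: DENY
  req#12 t=1ms: ALLOW
  req#13 t=2ms: ALLOW
  req#14 t=2ms: DENY
  req#15 t=2ms: DENY

Answer: AAAAAADDDDDAADD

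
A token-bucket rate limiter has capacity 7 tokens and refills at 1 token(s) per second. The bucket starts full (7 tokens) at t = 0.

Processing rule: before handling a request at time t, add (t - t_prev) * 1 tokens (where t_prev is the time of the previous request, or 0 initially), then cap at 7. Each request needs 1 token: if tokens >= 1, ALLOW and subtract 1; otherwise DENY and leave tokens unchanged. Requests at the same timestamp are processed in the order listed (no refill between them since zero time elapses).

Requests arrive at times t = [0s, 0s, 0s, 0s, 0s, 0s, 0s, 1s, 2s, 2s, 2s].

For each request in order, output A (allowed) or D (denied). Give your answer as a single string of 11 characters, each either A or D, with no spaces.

Answer: AAAAAAAAADD

Derivation:
Simulating step by step:
  req#1 t=0s: ALLOW
  req#2 t=0s: ALLOW
  req#3 t=0s: ALLOW
  req#4 t=0s: ALLOW
  req#5 t=0s: ALLOW
  req#6 t=0s: ALLOW
  req#7 t=0s: ALLOW
  req#8 t=1s: ALLOW
  req#9 t=2s: ALLOW
  req#10 t=2s: DENY
  req#11 t=2s: DENY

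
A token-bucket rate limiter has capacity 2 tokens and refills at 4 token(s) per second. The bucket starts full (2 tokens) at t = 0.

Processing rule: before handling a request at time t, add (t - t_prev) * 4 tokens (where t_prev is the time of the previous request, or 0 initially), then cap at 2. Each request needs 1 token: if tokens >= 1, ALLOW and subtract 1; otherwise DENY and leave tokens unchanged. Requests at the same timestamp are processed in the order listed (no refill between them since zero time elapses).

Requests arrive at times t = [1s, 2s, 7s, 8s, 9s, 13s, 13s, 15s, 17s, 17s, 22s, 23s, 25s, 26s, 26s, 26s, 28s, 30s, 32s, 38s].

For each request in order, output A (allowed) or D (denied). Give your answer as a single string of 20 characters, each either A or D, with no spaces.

Simulating step by step:
  req#1 t=1s: ALLOW
  req#2 t=2s: ALLOW
  req#3 t=7s: ALLOW
  req#4 t=8s: ALLOW
  req#5 t=9s: ALLOW
  req#6 t=13s: ALLOW
  req#7 t=13s: ALLOW
  req#8 t=15s: ALLOW
  req#9 t=17s: ALLOW
  req#10 t=17s: ALLOW
  req#11 t=22s: ALLOW
  req#12 t=23s: ALLOW
  req#13 t=25s: ALLOW
  req#14 t=26s: ALLOW
  req#15 t=26s: ALLOW
  req#16 t=26s: DENY
  req#17 t=28s: ALLOW
  req#18 t=30s: ALLOW
  req#19 t=32s: ALLOW
  req#20 t=38s: ALLOW

Answer: AAAAAAAAAAAAAAADAAAA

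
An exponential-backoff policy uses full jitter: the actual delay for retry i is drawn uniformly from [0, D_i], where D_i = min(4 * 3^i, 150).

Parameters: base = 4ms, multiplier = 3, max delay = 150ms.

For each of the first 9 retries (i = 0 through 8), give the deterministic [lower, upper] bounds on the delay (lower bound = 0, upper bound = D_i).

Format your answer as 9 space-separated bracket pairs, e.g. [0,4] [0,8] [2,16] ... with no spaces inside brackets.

Computing bounds per retry:
  i=0: D_i=min(4*3^0,150)=4, bounds=[0,4]
  i=1: D_i=min(4*3^1,150)=12, bounds=[0,12]
  i=2: D_i=min(4*3^2,150)=36, bounds=[0,36]
  i=3: D_i=min(4*3^3,150)=108, bounds=[0,108]
  i=4: D_i=min(4*3^4,150)=150, bounds=[0,150]
  i=5: D_i=min(4*3^5,150)=150, bounds=[0,150]
  i=6: D_i=min(4*3^6,150)=150, bounds=[0,150]
  i=7: D_i=min(4*3^7,150)=150, bounds=[0,150]
  i=8: D_i=min(4*3^8,150)=150, bounds=[0,150]

Answer: [0,4] [0,12] [0,36] [0,108] [0,150] [0,150] [0,150] [0,150] [0,150]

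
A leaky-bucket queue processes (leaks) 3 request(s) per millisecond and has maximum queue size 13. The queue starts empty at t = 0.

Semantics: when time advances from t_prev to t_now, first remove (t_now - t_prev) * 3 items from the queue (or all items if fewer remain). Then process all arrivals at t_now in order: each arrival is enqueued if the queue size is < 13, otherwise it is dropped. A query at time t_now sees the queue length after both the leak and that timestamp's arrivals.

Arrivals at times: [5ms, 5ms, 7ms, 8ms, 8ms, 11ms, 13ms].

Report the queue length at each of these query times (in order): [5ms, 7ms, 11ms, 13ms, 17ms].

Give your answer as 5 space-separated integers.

Queue lengths at query times:
  query t=5ms: backlog = 2
  query t=7ms: backlog = 1
  query t=11ms: backlog = 1
  query t=13ms: backlog = 1
  query t=17ms: backlog = 0

Answer: 2 1 1 1 0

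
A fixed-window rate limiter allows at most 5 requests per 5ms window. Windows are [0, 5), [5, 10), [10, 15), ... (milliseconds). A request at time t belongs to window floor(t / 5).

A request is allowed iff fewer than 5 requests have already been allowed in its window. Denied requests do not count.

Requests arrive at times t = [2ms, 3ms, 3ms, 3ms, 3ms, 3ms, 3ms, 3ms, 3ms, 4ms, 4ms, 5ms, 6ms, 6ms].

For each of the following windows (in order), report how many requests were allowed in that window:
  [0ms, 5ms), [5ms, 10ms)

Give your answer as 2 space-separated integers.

Answer: 5 3

Derivation:
Processing requests:
  req#1 t=2ms (window 0): ALLOW
  req#2 t=3ms (window 0): ALLOW
  req#3 t=3ms (window 0): ALLOW
  req#4 t=3ms (window 0): ALLOW
  req#5 t=3ms (window 0): ALLOW
  req#6 t=3ms (window 0): DENY
  req#7 t=3ms (window 0): DENY
  req#8 t=3ms (window 0): DENY
  req#9 t=3ms (window 0): DENY
  req#10 t=4ms (window 0): DENY
  req#11 t=4ms (window 0): DENY
  req#12 t=5ms (window 1): ALLOW
  req#13 t=6ms (window 1): ALLOW
  req#14 t=6ms (window 1): ALLOW

Allowed counts by window: 5 3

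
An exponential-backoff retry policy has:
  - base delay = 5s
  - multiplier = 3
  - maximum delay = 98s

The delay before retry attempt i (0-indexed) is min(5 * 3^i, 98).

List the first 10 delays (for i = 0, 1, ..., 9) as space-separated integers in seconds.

Computing each delay:
  i=0: min(5*3^0, 98) = 5
  i=1: min(5*3^1, 98) = 15
  i=2: min(5*3^2, 98) = 45
  i=3: min(5*3^3, 98) = 98
  i=4: min(5*3^4, 98) = 98
  i=5: min(5*3^5, 98) = 98
  i=6: min(5*3^6, 98) = 98
  i=7: min(5*3^7, 98) = 98
  i=8: min(5*3^8, 98) = 98
  i=9: min(5*3^9, 98) = 98

Answer: 5 15 45 98 98 98 98 98 98 98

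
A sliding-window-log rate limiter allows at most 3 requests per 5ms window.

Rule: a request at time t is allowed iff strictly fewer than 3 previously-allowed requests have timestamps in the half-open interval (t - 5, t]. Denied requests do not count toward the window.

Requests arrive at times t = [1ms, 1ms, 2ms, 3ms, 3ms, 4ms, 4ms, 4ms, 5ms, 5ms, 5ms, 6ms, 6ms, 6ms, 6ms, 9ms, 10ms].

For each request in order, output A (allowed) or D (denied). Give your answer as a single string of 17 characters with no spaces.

Tracking allowed requests in the window:
  req#1 t=1ms: ALLOW
  req#2 t=1ms: ALLOW
  req#3 t=2ms: ALLOW
  req#4 t=3ms: DENY
  req#5 t=3ms: DENY
  req#6 t=4ms: DENY
  req#7 t=4ms: DENY
  req#8 t=4ms: DENY
  req#9 t=5ms: DENY
  req#10 t=5ms: DENY
  req#11 t=5ms: DENY
  req#12 t=6ms: ALLOW
  req#13 t=6ms: ALLOW
  req#14 t=6ms: DENY
  req#15 t=6ms: DENY
  req#16 t=9ms: ALLOW
  req#17 t=10ms: DENY

Answer: AAADDDDDDDDAADDAD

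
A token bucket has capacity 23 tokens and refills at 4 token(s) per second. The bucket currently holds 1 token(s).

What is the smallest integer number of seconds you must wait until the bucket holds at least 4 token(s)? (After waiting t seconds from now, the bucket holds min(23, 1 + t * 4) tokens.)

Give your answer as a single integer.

Need 1 + t * 4 >= 4, so t >= 3/4.
Smallest integer t = ceil(3/4) = 1.

Answer: 1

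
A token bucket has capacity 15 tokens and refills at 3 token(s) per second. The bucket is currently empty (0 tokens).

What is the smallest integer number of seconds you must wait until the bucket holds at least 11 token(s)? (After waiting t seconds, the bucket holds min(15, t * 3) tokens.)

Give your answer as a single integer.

Need t * 3 >= 11, so t >= 11/3.
Smallest integer t = ceil(11/3) = 4.

Answer: 4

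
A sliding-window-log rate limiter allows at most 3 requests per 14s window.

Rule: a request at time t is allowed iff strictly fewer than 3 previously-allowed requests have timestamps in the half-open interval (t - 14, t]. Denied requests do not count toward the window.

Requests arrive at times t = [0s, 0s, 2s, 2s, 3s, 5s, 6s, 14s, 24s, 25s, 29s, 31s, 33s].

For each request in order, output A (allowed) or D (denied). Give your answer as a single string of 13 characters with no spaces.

Answer: AAADDDDAAAADD

Derivation:
Tracking allowed requests in the window:
  req#1 t=0s: ALLOW
  req#2 t=0s: ALLOW
  req#3 t=2s: ALLOW
  req#4 t=2s: DENY
  req#5 t=3s: DENY
  req#6 t=5s: DENY
  req#7 t=6s: DENY
  req#8 t=14s: ALLOW
  req#9 t=24s: ALLOW
  req#10 t=25s: ALLOW
  req#11 t=29s: ALLOW
  req#12 t=31s: DENY
  req#13 t=33s: DENY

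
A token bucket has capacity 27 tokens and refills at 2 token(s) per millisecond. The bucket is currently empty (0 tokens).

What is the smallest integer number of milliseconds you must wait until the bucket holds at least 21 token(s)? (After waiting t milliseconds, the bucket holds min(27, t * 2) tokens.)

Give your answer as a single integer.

Need t * 2 >= 21, so t >= 21/2.
Smallest integer t = ceil(21/2) = 11.

Answer: 11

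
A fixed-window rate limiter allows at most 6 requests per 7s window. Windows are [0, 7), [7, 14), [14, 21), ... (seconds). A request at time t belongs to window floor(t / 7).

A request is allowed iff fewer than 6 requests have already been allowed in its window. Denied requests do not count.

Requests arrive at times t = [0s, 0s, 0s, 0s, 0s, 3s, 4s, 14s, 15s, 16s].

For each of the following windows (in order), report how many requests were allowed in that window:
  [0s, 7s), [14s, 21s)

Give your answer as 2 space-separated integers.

Answer: 6 3

Derivation:
Processing requests:
  req#1 t=0s (window 0): ALLOW
  req#2 t=0s (window 0): ALLOW
  req#3 t=0s (window 0): ALLOW
  req#4 t=0s (window 0): ALLOW
  req#5 t=0s (window 0): ALLOW
  req#6 t=3s (window 0): ALLOW
  req#7 t=4s (window 0): DENY
  req#8 t=14s (window 2): ALLOW
  req#9 t=15s (window 2): ALLOW
  req#10 t=16s (window 2): ALLOW

Allowed counts by window: 6 3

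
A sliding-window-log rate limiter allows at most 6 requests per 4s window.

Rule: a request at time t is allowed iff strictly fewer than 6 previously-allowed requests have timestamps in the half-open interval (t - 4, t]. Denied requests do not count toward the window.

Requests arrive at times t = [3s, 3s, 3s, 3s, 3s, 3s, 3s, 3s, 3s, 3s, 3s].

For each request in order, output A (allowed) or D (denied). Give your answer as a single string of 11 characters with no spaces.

Tracking allowed requests in the window:
  req#1 t=3s: ALLOW
  req#2 t=3s: ALLOW
  req#3 t=3s: ALLOW
  req#4 t=3s: ALLOW
  req#5 t=3s: ALLOW
  req#6 t=3s: ALLOW
  req#7 t=3s: DENY
  req#8 t=3s: DENY
  req#9 t=3s: DENY
  req#10 t=3s: DENY
  req#11 t=3s: DENY

Answer: AAAAAADDDDD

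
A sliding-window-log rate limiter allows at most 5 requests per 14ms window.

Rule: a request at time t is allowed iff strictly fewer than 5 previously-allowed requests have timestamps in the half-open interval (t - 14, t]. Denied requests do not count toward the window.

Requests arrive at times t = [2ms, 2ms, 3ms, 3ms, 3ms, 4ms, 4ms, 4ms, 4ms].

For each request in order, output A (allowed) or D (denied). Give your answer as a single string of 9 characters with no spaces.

Answer: AAAAADDDD

Derivation:
Tracking allowed requests in the window:
  req#1 t=2ms: ALLOW
  req#2 t=2ms: ALLOW
  req#3 t=3ms: ALLOW
  req#4 t=3ms: ALLOW
  req#5 t=3ms: ALLOW
  req#6 t=4ms: DENY
  req#7 t=4ms: DENY
  req#8 t=4ms: DENY
  req#9 t=4ms: DENY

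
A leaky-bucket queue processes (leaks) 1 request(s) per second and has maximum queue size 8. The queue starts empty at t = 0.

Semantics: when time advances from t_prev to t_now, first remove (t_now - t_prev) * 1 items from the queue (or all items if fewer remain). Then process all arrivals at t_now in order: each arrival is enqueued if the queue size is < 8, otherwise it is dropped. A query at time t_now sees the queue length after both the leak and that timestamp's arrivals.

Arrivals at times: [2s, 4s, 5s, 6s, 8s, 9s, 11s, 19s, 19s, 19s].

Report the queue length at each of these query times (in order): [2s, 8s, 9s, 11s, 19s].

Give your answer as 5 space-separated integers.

Answer: 1 1 1 1 3

Derivation:
Queue lengths at query times:
  query t=2s: backlog = 1
  query t=8s: backlog = 1
  query t=9s: backlog = 1
  query t=11s: backlog = 1
  query t=19s: backlog = 3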